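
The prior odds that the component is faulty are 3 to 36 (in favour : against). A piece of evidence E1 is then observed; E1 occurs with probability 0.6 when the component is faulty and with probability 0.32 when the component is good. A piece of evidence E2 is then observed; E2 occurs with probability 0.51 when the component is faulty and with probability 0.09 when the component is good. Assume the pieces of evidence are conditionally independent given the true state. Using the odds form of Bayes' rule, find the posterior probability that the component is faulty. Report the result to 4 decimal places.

Prior odds = 3/36 = 0.083333.
Likelihood ratio for E1 = 0.6/0.32 = 1.8750.
Likelihood ratio for E2 = 0.51/0.09 = 5.6667.
Posterior odds = prior odds × LR₁ × LR₂ = 0.88542.
Posterior probability = odds/(1+odds) = 0.88542/1.8854 = 0.4696.

Posterior probability ≈ 0.4696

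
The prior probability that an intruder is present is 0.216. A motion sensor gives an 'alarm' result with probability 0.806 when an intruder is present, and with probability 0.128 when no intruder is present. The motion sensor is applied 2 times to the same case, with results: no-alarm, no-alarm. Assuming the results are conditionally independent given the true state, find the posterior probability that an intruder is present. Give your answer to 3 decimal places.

Let H be the event that an intruder is present; start with P(H) = 0.216. P('alarm'|H) = 0.806, P('alarm'|¬H) = 0.128.
Update on result 1 ('no-alarm'): P(H) ← 0.194·0.2160 / (0.194·0.2160 + 0.872·0.7840) = 0.041904/0.72555 = 0.0578.
Update on result 2 ('no-alarm'): P(H) ← 0.194·0.0578 / (0.194·0.0578 + 0.872·0.9422) = 0.011204/0.83284 = 0.0135.

Posterior P(H) ≈ 0.013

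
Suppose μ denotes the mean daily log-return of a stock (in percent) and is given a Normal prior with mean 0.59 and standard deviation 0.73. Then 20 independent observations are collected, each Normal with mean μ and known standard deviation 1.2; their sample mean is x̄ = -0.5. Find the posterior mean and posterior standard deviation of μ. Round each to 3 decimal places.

Posterior mean ≈ -0.370; posterior SD ≈ 0.252

Prior precision 1/τ₀² = 1/0.73² = 1.87652; data precision n/σ² = 20/1.2² = 13.8889.
Posterior precision = 1.87652 + 13.8889 = 15.7654, giving posterior SD = 1/√15.7654 = 0.252.
Posterior mean = (1.87652·0.59 + 13.8889·-0.5) / 15.7654 = -0.370.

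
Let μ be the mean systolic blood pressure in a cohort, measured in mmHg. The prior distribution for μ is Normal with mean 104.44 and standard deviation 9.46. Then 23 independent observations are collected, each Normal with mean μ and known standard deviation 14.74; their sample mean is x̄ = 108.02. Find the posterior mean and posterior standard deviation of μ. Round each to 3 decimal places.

Posterior mean ≈ 107.678; posterior SD ≈ 2.923

Prior precision 1/τ₀² = 1/9.46² = 0.0111742; data precision n/σ² = 23/14.74² = 0.105860.
Posterior precision = 0.0111742 + 0.105860 = 0.117034, giving posterior SD = 1/√0.117034 = 2.923.
Posterior mean = (0.0111742·104.44 + 0.105860·108.02) / 0.117034 = 107.678.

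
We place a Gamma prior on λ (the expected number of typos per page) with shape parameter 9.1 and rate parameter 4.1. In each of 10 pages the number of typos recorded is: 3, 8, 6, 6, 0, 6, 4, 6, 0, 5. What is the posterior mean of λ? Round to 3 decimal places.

Posterior mean ≈ 3.766

The Poisson likelihood adds the total count to the shape and the number of exposure periods to the rate. Here ∑xᵢ = 44 and n = 10, so shape 9.1→53.1 and rate 4.1→14.1.
E[λ | data] = 53.1/14.1 = 3.766.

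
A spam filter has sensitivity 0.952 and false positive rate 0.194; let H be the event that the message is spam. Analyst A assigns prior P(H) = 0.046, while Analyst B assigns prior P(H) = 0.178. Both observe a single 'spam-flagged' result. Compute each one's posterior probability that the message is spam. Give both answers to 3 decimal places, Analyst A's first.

The likelihood ratio for a 'spam-flagged' result is 0.952/0.194 = 4.9072.
Analyst A: prior odds 0.046/0.954 = 0.048218; posterior odds 0.23662; posterior probability 0.191.
Analyst B: prior odds 0.178/0.822 = 0.21655; posterior odds 1.0626; posterior probability 0.515.

Analyst A: 0.191; Analyst B: 0.515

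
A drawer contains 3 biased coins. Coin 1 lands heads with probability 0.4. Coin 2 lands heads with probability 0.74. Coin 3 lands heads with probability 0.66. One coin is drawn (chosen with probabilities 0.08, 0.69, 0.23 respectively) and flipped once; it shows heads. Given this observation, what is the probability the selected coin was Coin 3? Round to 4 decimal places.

Posterior probability ≈ 0.2186

Tabulate prior·likelihood by source: [1] prior 0.08, lik 0.4, product 0.03200; [2] prior 0.69, lik 0.74, product 0.5106; [3] prior 0.23, lik 0.66, product 0.1518.
Normalizing constant = 0.69440; the posterior for Coin 3 is its product over the sum, 0.1518/0.69440 = 0.2186.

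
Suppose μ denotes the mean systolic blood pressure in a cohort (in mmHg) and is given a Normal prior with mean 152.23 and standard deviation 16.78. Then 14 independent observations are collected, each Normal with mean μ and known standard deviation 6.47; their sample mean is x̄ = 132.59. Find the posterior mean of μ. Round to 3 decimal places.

With known σ, the Normal prior is conjugate. Weight on the data is w = (n/σ²)/(n/σ² + 1/τ₀²) = 0.334441/(0.334441+0.00355153) = 0.98949.
Posterior mean = w·x̄ + (1−w)·μ₀ = 0.98949·132.59 + 0.010508·152.23 = 132.796.

Posterior mean ≈ 132.796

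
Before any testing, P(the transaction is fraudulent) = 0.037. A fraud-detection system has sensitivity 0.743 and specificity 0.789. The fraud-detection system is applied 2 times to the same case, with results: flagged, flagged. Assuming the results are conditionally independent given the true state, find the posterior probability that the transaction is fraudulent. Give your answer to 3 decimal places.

Posterior P(H) ≈ 0.323

Let H be the event that the transaction is fraudulent; start with P(H) = 0.037. P('flagged'|H) = 0.743, P('flagged'|¬H) = 0.211.
Update on result 1 ('flagged'): P(H) ← 0.743·0.0370 / (0.743·0.0370 + 0.211·0.9630) = 0.027491/0.23068 = 0.1192.
Update on result 2 ('flagged'): P(H) ← 0.743·0.1192 / (0.743·0.1192 + 0.211·0.8808) = 0.088545/0.27440 = 0.3227.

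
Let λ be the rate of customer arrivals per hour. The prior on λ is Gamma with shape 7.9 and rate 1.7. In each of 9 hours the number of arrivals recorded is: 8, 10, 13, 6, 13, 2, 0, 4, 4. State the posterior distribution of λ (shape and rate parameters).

The Poisson likelihood adds the total count to the shape and the number of exposure periods to the rate. Here ∑xᵢ = 60 and n = 9, so shape 7.9→67.9 and rate 1.7→10.7.

Posterior: Gamma(shape=67.9, rate=10.7)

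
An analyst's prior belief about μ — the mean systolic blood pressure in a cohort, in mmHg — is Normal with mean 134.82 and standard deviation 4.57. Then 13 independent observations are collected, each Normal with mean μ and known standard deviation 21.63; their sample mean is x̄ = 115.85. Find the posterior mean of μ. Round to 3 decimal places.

Posterior mean ≈ 127.854

With known σ, the Normal prior is conjugate. Weight on the data is w = (n/σ²)/(n/σ² + 1/τ₀²) = 0.0277863/(0.0277863+0.0478815) = 0.36721.
Posterior mean = w·x̄ + (1−w)·μ₀ = 0.36721·115.85 + 0.63279·134.82 = 127.854.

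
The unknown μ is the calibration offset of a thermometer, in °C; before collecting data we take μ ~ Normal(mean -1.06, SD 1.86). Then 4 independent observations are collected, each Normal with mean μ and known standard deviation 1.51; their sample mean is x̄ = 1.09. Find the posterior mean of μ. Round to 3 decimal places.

Posterior mean ≈ 0.786

Prior precision 1/τ₀² = 1/1.86² = 0.289051; data precision n/σ² = 4/1.51² = 1.75431.
Posterior precision = 0.289051 + 1.75431 = 2.04336.
Posterior mean = (0.289051·-1.06 + 1.75431·1.09) / 2.04336 = 0.786.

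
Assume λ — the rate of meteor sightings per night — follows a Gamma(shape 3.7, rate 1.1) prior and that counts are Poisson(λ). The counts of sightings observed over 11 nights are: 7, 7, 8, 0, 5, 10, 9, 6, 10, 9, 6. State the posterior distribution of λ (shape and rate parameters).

The Poisson likelihood adds the total count to the shape and the number of exposure periods to the rate. Here ∑xᵢ = 77 and n = 11, so shape 3.7→80.7 and rate 1.1→12.1.

Posterior: Gamma(shape=80.7, rate=12.1)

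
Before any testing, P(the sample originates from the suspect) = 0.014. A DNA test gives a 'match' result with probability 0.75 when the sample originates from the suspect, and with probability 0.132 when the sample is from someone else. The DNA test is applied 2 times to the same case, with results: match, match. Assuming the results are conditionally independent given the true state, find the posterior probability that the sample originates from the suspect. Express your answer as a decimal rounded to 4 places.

With H the event that the sample originates from the suspect, the joint likelihood of the observed sequence is P(data|H) = 0.75·0.75 = 0.56250 and P(data|¬H) = 0.132·0.132 = 0.017424.
Bayes: P(H|data) = 0.014·0.56250 / (0.014·0.56250 + 0.986·0.017424) = 0.0078750/0.025055 = 0.3143.

Posterior P(H) ≈ 0.3143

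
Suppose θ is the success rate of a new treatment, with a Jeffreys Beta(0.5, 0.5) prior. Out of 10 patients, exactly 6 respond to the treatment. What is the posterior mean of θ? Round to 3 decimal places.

The binomial likelihood is conjugate to the Beta prior: with 6 successes and 4 failures, the posterior is Beta(0.5+6, 0.5+4) = Beta(6.5, 4.5).
Posterior mean = α/(α+β) = 6.5/11 = 0.591.

Posterior mean ≈ 0.591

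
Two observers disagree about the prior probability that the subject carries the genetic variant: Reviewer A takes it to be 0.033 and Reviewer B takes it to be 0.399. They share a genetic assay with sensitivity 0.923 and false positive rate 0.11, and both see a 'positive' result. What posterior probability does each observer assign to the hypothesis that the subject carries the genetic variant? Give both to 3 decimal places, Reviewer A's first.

Reviewer A: 0.223; Reviewer B: 0.848

P('+'|H) = 0.923, P('+'|¬H) = 0.11.
Reviewer A: numerator 0.923·0.033 = 0.030459; evidence = 0.030459+0.11·0.967 = 0.13683; posterior = 0.223.
Reviewer B: numerator 0.923·0.399 = 0.36828; evidence = 0.36828+0.11·0.601 = 0.43439; posterior = 0.848.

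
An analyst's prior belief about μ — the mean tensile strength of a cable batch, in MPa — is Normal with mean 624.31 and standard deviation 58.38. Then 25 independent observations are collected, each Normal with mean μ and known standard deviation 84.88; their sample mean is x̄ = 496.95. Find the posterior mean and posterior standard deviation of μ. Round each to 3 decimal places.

With known σ, the Normal prior is conjugate. Weight on the data is w = (n/σ²)/(n/σ² + 1/τ₀²) = 0.00347000/(0.00347000+0.00029341) = 0.92204.
Posterior mean = w·x̄ + (1−w)·μ₀ = 0.92204·496.95 + 0.077963·624.31 = 506.879. Posterior variance = 1/(0.00347000+0.00029341) = 265.717, so SD = 16.301.

Posterior mean ≈ 506.879; posterior SD ≈ 16.301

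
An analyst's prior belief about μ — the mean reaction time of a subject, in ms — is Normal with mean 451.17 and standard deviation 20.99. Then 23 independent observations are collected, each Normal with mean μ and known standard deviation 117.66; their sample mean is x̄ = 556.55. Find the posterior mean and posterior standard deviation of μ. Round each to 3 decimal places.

With known σ, the Normal prior is conjugate. Weight on the data is w = (n/σ²)/(n/σ² + 1/τ₀²) = 0.00166138/(0.00166138+0.00226973) = 0.42262.
Posterior mean = w·x̄ + (1−w)·μ₀ = 0.42262·556.55 + 0.57738·451.17 = 495.706. Posterior variance = 1/(0.00166138+0.00226973) = 254.380, so SD = 15.949.

Posterior mean ≈ 495.706; posterior SD ≈ 15.949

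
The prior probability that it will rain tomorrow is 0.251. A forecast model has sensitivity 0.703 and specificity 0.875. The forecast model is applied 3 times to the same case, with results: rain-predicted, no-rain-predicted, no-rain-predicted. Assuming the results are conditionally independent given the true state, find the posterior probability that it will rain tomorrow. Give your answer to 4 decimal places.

With H the event that it will rain tomorrow, the joint likelihood of the observed sequence is P(data|H) = 0.703·0.297·0.297 = 0.062011 and P(data|¬H) = 0.125·0.875·0.875 = 0.095703.
Bayes: P(H|data) = 0.251·0.062011 / (0.251·0.062011 + 0.749·0.095703) = 0.015565/0.087246 = 0.1784.

Posterior P(H) ≈ 0.1784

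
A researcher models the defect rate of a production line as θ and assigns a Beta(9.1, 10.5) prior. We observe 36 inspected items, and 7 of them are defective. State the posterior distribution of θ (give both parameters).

Posterior: Beta(16.1, 39.5)

Observing 7 successes and 29 failures updates Beta(9.1, 10.5) by adding the success and failure counts to the two shape parameters: α = 9.1+7 = 16.1, β = 10.5+29 = 39.5.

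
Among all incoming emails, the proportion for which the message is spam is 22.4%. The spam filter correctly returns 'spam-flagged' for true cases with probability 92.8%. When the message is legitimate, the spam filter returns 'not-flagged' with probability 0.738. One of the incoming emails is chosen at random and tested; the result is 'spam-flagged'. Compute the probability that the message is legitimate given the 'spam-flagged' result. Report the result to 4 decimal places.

P(¬H | E) ≈ 0.4945

Write H for 'the message is spam'. Prior odds H:¬H = 0.224/0.776 = 0.28866. For the 'spam-flagged' outcome, the likelihood ratio is 0.928/0.262 = 3.5420.
Posterior odds = 0.28866 × 3.5420 = 1.0224, so P(H|E) = 1.0224/(1+1.0224) = 0.5055. Then P(¬H|E) = 1 − 0.5055 = 0.4945.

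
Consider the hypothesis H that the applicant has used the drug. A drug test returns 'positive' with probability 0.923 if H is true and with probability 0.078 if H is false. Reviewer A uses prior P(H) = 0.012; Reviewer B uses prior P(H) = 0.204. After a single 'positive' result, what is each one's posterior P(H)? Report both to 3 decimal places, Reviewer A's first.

Reviewer A: 0.126; Reviewer B: 0.752

P('+'|H) = 0.923, P('+'|¬H) = 0.078.
Reviewer A: numerator 0.923·0.012 = 0.011076; evidence = 0.011076+0.078·0.988 = 0.088140; posterior = 0.126.
Reviewer B: numerator 0.923·0.204 = 0.18829; evidence = 0.18829+0.078·0.796 = 0.25038; posterior = 0.752.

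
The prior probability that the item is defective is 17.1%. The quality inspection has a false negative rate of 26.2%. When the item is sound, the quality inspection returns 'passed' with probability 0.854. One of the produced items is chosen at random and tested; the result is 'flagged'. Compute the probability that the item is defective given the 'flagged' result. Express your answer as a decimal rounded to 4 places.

P(H | E) ≈ 0.5104

Let H be the event that the item is defective. P(H) = 0.171, so P(¬H) = 0.829. With E the 'flagged' result, P(E|H) = 0.738 and P(E|¬H) = 0.146.
P(E) = 0.738·0.171 + 0.146·0.829 = 0.12620 + 0.12103 = 0.24723.
By Bayes' theorem, P(H|E) = 0.12620 / 0.24723 = 0.5104.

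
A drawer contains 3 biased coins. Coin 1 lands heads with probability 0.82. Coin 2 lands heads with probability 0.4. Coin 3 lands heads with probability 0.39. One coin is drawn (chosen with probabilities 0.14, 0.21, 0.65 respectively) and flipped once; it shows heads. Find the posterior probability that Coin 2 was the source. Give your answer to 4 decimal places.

Posterior probability ≈ 0.1857

P(heads|C1) = 0.82; P(heads|C2) = 0.4; P(heads|C3) = 0.39.
Prior × likelihood for each source: 0.14·0.82=0.1148, 0.21·0.4=0.08400, 0.65·0.39=0.2535. Summing gives P(heads) = 0.45230.
P(Coin 2 | heads) = 0.08400 / 0.45230 = 0.1857.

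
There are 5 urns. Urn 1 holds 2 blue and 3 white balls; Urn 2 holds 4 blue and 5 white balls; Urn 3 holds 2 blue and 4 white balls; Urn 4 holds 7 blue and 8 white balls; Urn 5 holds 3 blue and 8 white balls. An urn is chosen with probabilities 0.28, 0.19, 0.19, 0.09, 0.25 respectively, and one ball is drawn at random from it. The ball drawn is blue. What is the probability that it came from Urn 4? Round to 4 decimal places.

Posterior probability ≈ 0.1135

P(blue|Urn 1) = 0.4; P(blue|Urn 2) = 0.4444; P(blue|Urn 3) = 0.3333; P(blue|Urn 4) = 0.4667; P(blue|Urn 5) = 0.2727.
Prior × likelihood for each source: 0.28·0.4=0.1120, 0.19·0.4444=0.08444, 0.19·0.3333=0.06333, 0.09·0.4667=0.04200, 0.25·0.2727=0.06818. Summing gives P(blue) = 0.36996.
P(Urn 4 | blue) = 0.04200 / 0.36996 = 0.1135.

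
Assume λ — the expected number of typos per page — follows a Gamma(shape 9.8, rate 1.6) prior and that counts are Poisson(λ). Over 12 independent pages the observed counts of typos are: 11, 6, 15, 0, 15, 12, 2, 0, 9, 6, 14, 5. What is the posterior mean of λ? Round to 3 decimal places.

Total count ∑xᵢ = 95 over n = 12 pages.
Gamma is conjugate to the Poisson likelihood: posterior is Gamma(shape = 9.8+95 = 104.8, rate = 1.6+12 = 13.6).
E[λ | data] = 104.8/13.6 = 7.706.

Posterior mean ≈ 7.706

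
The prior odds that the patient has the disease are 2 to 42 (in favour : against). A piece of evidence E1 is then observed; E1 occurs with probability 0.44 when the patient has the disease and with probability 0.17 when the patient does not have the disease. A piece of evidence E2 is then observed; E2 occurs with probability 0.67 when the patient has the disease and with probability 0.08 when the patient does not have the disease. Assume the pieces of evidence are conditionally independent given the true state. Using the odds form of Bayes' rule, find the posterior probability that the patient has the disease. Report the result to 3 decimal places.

Prior odds = 2/42 = 0.047619.
Likelihood ratio for E1 = 0.44/0.17 = 2.5882.
Likelihood ratio for E2 = 0.67/0.08 = 8.3750.
Posterior odds = prior odds × LR₁ × LR₂ = 1.0322.
Posterior probability = odds/(1+odds) = 1.0322/2.0322 = 0.508.

Posterior probability ≈ 0.508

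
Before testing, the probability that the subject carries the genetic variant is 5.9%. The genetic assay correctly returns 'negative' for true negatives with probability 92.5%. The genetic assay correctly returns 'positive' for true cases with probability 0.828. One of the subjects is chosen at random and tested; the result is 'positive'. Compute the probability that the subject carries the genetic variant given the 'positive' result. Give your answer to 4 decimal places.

Write H for 'the subject carries the genetic variant'. Prior odds H:¬H = 0.059/0.941 = 0.062699. For the 'positive' outcome, the likelihood ratio is 0.828/0.075 = 11.040.
Posterior odds = 0.062699 × 11.040 = 0.69220, so P(H|E) = 0.69220/(1+0.69220) = 0.4091.

P(H | E) ≈ 0.4091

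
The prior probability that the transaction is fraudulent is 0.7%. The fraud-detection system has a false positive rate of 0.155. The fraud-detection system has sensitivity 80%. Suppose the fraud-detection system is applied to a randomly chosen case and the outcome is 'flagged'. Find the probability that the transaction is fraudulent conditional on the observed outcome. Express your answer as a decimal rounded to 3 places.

P(H | E) ≈ 0.035

Let H be the event that the transaction is fraudulent. P(H) = 0.007, so P(¬H) = 0.993. With E the 'flagged' result, P(E|H) = 0.8 and P(E|¬H) = 0.155.
P(E) = 0.8·0.007 + 0.155·0.993 = 0.0056000 + 0.15391 = 0.15951.
By Bayes' theorem, P(H|E) = 0.0056000 / 0.15951 = 0.035.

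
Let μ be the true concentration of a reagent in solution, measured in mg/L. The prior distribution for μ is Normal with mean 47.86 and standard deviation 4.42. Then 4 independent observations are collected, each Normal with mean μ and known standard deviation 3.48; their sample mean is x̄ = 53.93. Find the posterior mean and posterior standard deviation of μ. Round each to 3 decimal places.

Posterior mean ≈ 53.116; posterior SD ≈ 1.619

With known σ, the Normal prior is conjugate. Weight on the data is w = (n/σ²)/(n/σ² + 1/τ₀²) = 0.330295/(0.330295+0.0511865) = 0.86582.
Posterior mean = w·x̄ + (1−w)·μ₀ = 0.86582·53.93 + 0.13418·47.86 = 53.116. Posterior variance = 1/(0.330295+0.0511865) = 2.62136, so SD = 1.619.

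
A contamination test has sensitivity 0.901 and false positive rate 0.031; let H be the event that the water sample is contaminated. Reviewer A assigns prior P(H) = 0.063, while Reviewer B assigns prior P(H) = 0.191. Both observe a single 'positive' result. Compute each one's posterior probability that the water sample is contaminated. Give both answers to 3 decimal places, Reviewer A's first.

The likelihood ratio for a 'positive' result is 0.901/0.031 = 29.065.
Reviewer A: prior odds 0.063/0.937 = 0.067236; posterior odds 1.9542; posterior probability 0.661.
Reviewer B: prior odds 0.191/0.809 = 0.23609; posterior odds 6.8620; posterior probability 0.873.

Reviewer A: 0.661; Reviewer B: 0.873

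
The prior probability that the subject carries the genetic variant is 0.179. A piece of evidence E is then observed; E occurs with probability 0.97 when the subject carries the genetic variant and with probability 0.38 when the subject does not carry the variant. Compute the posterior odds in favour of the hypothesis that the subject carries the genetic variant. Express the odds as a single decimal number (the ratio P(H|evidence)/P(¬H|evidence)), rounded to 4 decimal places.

Posterior odds ≈ 0.5565

Prior odds = 0.179/(1−0.179) = 0.21803.
Likelihood ratio for E = 0.97/0.38 = 2.5526.
Posterior odds = prior odds × LR = 0.55654.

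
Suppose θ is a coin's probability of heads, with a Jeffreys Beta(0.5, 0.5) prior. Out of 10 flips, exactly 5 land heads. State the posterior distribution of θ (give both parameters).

Posterior: Beta(5.5, 5.5)

The binomial likelihood is conjugate to the Beta prior: with 5 successes and 5 failures, the posterior is Beta(0.5+5, 0.5+5) = Beta(5.5, 5.5).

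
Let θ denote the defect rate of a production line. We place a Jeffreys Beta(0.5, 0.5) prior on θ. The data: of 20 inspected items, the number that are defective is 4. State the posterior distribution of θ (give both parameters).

Posterior: Beta(4.5, 16.5)

Observing 4 successes and 16 failures updates Beta(0.5, 0.5) by adding the success and failure counts to the two shape parameters: α = 0.5+4 = 4.5, β = 0.5+16 = 16.5.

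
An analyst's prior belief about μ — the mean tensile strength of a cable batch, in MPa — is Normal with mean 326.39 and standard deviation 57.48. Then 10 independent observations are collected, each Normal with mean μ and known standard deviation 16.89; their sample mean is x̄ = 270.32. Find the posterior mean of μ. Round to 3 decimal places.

With known σ, the Normal prior is conjugate. Weight on the data is w = (n/σ²)/(n/σ² + 1/τ₀²) = 0.0350543/(0.0350543+0.00030267) = 0.99144.
Posterior mean = w·x̄ + (1−w)·μ₀ = 0.99144·270.32 + 0.0085604·326.39 = 270.800.

Posterior mean ≈ 270.800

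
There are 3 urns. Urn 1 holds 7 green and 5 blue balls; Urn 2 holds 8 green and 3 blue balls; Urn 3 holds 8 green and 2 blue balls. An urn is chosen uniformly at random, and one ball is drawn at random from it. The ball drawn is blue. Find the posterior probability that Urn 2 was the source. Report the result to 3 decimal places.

Tabulate prior·likelihood by source: [1] prior 0.333333, lik 0.4167, product 0.1389; [2] prior 0.333333, lik 0.2727, product 0.09091; [3] prior 0.333333, lik 0.2, product 0.06667.
Normalizing constant = 0.29646; the posterior for Urn 2 is its product over the sum, 0.09091/0.29646 = 0.307.

Posterior probability ≈ 0.307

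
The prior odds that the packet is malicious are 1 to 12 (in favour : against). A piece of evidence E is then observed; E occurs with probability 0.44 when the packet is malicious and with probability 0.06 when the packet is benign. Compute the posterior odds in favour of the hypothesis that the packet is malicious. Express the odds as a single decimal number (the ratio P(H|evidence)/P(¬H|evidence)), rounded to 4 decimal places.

Posterior odds ≈ 0.6111

Prior odds = 1/12 = 0.083333. In log-odds, ln(0.083333) = -2.4849.
Add log likelihood ratio: ln(7.3333) = 1.9924.
Posterior log-odds = -0.49248, so posterior odds = exp(-0.49248) = 0.61111.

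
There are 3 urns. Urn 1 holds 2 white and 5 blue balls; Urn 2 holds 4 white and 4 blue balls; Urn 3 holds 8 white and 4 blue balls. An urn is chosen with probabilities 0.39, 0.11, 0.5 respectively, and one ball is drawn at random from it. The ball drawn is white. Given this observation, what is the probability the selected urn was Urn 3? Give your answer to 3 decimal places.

P(white|Urn 1) = 0.2857; P(white|Urn 2) = 0.5; P(white|Urn 3) = 0.6667.
Prior × likelihood for each source: 0.39·0.2857=0.1114, 0.11·0.5=0.05500, 0.5·0.6667=0.3333. Summing gives P(white) = 0.49976.
P(Urn 3 | white) = 0.3333 / 0.49976 = 0.667.

Posterior probability ≈ 0.667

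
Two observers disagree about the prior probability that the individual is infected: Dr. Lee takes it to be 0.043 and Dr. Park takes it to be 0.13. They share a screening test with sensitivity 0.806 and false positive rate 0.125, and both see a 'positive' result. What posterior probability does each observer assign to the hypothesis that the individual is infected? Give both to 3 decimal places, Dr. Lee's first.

Dr. Lee: 0.225; Dr. Park: 0.491

P('+'|H) = 0.806, P('+'|¬H) = 0.125.
Dr. Lee: numerator 0.806·0.043 = 0.034658; evidence = 0.034658+0.125·0.957 = 0.15428; posterior = 0.225.
Dr. Park: numerator 0.806·0.13 = 0.10478; evidence = 0.10478+0.125·0.87 = 0.21353; posterior = 0.491.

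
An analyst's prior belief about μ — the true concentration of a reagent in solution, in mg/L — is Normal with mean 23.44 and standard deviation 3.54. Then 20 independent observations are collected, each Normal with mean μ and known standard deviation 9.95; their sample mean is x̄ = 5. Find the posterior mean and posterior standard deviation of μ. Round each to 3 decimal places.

Posterior mean ≈ 10.221; posterior SD ≈ 1.884

With known σ, the Normal prior is conjugate. Weight on the data is w = (n/σ²)/(n/σ² + 1/τ₀²) = 0.202015/(0.202015+0.0797983) = 0.71684.
Posterior mean = w·x̄ + (1−w)·μ₀ = 0.71684·5 + 0.28316·23.44 = 10.221. Posterior variance = 1/(0.202015+0.0797983) = 3.54845, so SD = 1.884.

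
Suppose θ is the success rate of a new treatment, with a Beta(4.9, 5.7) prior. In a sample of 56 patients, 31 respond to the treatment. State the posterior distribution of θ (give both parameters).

Posterior: Beta(35.9, 30.7)

Observing 31 successes and 25 failures updates Beta(4.9, 5.7) by adding the success and failure counts to the two shape parameters: α = 4.9+31 = 35.9, β = 5.7+25 = 30.7.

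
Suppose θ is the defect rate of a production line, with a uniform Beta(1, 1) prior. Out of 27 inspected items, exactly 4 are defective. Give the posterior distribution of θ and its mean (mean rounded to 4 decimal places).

The binomial likelihood is conjugate to the Beta prior: with 4 successes and 23 failures, the posterior is Beta(1+4, 1+23) = Beta(5, 24).
Posterior mean = α/(α+β) = 5/29 = 0.1724.

Posterior: Beta(5, 24); mean ≈ 0.1724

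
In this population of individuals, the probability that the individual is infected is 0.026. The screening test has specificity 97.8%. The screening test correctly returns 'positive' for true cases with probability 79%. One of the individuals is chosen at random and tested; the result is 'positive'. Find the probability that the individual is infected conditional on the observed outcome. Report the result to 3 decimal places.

Let H be the event that the individual is infected. P(H) = 0.026, so P(¬H) = 0.974. With E the 'positive' result, P(E|H) = 0.79 and P(E|¬H) = 0.022.
P(E) = 0.79·0.026 + 0.022·0.974 = 0.020540 + 0.021428 = 0.041968.
By Bayes' theorem, P(H|E) = 0.020540 / 0.041968 = 0.489.

P(H | E) ≈ 0.489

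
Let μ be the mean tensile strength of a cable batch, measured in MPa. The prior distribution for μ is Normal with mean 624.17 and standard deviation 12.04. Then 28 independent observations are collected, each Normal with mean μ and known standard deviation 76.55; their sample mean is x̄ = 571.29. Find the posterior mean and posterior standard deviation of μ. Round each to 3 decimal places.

Posterior mean ≈ 602.531; posterior SD ≈ 9.254

Prior precision 1/τ₀² = 1/12.04² = 0.00689838; data precision n/σ² = 28/76.55² = 0.00477824.
Posterior precision = 0.00689838 + 0.00477824 = 0.0116766, giving posterior SD = 1/√0.0116766 = 9.254.
Posterior mean = (0.00689838·624.17 + 0.00477824·571.29) / 0.0116766 = 602.531.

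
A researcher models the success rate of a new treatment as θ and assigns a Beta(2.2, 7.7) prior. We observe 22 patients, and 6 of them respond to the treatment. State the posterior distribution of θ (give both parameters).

Posterior: Beta(8.2, 23.7)

Observing 6 successes and 16 failures updates Beta(2.2, 7.7) by adding the success and failure counts to the two shape parameters: α = 2.2+6 = 8.2, β = 7.7+16 = 23.7.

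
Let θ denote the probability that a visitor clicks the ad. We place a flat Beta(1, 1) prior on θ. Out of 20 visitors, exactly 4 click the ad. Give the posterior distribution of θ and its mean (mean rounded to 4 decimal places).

Observing 4 successes and 16 failures updates Beta(1, 1) by adding the success and failure counts to the two shape parameters: α = 1+4 = 5, β = 1+16 = 17.
E[θ | data] = 5/(5+17) = 0.2273.

Posterior: Beta(5, 17); mean ≈ 0.2273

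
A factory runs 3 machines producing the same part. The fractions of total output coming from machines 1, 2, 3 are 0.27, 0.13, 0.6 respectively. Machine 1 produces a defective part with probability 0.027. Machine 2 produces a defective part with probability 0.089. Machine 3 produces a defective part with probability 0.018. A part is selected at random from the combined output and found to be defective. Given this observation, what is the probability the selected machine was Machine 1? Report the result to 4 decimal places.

Tabulate prior·likelihood by source: [1] prior 0.27, lik 0.027, product 0.007290; [2] prior 0.13, lik 0.089, product 0.01157; [3] prior 0.6, lik 0.018, product 0.01080.
Normalizing constant = 0.029660; the posterior for Machine 1 is its product over the sum, 0.007290/0.029660 = 0.2458.

Posterior probability ≈ 0.2458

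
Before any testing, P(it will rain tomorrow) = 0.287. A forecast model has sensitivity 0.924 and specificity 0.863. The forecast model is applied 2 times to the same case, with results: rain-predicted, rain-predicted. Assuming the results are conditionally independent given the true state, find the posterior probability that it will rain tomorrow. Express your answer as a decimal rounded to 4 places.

With H the event that it will rain tomorrow, the joint likelihood of the observed sequence is P(data|H) = 0.924·0.924 = 0.85378 and P(data|¬H) = 0.137·0.137 = 0.018769.
Bayes: P(H|data) = 0.287·0.85378 / (0.287·0.85378 + 0.713·0.018769) = 0.24503/0.25842 = 0.9482.

Posterior P(H) ≈ 0.9482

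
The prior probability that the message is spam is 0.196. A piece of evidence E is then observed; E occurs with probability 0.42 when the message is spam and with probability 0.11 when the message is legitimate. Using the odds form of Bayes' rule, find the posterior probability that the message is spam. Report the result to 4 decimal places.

Prior odds = 0.196/(1−0.196) = 0.24378. In log-odds, ln(0.24378) = -1.4115.
Add log likelihood ratio: ln(3.8182) = 1.3398.
Posterior log-odds = -0.071710, so posterior odds = exp(-0.071710) = 0.93080. Converting, P(H|E) = 0.93080/1.9308 = 0.4821.

Posterior probability ≈ 0.4821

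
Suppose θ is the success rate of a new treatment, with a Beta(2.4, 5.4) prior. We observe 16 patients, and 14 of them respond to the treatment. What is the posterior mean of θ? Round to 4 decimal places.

Posterior mean ≈ 0.6891

Observing 14 successes and 2 failures updates Beta(2.4, 5.4) by adding the success and failure counts to the two shape parameters: α = 2.4+14 = 16.4, β = 5.4+2 = 7.4.
E[θ | data] = 16.4/(16.4+7.4) = 0.6891.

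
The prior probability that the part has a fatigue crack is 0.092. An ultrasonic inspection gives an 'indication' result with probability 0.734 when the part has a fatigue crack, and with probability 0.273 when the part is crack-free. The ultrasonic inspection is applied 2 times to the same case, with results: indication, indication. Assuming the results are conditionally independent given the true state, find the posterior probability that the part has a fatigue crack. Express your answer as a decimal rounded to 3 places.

With H the event that the part has a fatigue crack, the joint likelihood of the observed sequence is P(data|H) = 0.734·0.734 = 0.53876 and P(data|¬H) = 0.273·0.273 = 0.074529.
Bayes: P(H|data) = 0.092·0.53876 / (0.092·0.53876 + 0.908·0.074529) = 0.049566/0.11724 = 0.4228.

Posterior P(H) ≈ 0.423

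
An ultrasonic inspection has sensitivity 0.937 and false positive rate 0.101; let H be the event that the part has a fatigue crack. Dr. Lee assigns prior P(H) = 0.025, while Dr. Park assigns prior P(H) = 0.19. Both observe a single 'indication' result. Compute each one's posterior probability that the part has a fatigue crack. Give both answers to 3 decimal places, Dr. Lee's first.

Dr. Lee: 0.192; Dr. Park: 0.685

P('+'|H) = 0.937, P('+'|¬H) = 0.101.
Dr. Lee: numerator 0.937·0.025 = 0.023425; evidence = 0.023425+0.101·0.975 = 0.12190; posterior = 0.192.
Dr. Park: numerator 0.937·0.19 = 0.17803; evidence = 0.17803+0.101·0.81 = 0.25984; posterior = 0.685.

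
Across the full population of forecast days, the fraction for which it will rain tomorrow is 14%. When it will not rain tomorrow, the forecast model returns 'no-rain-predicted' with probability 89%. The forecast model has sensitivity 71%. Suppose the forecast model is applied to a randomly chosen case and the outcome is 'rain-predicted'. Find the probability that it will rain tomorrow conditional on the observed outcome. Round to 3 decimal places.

Write H for 'it will rain tomorrow'. Prior odds H:¬H = 0.14/0.86 = 0.16279. For the 'rain-predicted' outcome, the likelihood ratio is 0.71/0.11 = 6.4545.
Posterior odds = 0.16279 × 6.4545 = 1.0507, so P(H|E) = 1.0507/(1+1.0507) = 0.512.

P(H | E) ≈ 0.512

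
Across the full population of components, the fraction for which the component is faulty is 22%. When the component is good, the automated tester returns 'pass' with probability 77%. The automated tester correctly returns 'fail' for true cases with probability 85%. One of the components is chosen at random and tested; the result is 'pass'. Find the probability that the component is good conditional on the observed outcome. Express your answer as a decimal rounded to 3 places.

Write H for 'the component is faulty'. Prior odds H:¬H = 0.22/0.78 = 0.28205. For the 'pass' outcome, the likelihood ratio is 0.15/0.77 = 0.19481.
Posterior odds = 0.28205 × 0.19481 = 0.054945, so P(H|E) = 0.054945/(1+0.054945) = 0.052. Then P(¬H|E) = 1 − 0.052 = 0.948.

P(¬H | E) ≈ 0.948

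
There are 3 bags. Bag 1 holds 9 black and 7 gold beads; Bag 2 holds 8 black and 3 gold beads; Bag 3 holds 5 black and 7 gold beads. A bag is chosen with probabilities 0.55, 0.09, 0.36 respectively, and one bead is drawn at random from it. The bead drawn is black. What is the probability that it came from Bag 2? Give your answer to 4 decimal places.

Posterior probability ≈ 0.1247

P(black|Bag 1) = 0.5625; P(black|Bag 2) = 0.7273; P(black|Bag 3) = 0.4167.
Prior × likelihood for each source: 0.55·0.5625=0.3094, 0.09·0.7273=0.06545, 0.36·0.4167=0.1500. Summing gives P(black) = 0.52483.
P(Bag 2 | black) = 0.06545 / 0.52483 = 0.1247.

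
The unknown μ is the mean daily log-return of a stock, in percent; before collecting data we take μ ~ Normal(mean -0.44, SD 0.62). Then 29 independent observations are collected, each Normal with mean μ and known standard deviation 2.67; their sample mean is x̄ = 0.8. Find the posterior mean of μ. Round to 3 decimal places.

Posterior mean ≈ 0.316

Prior precision 1/τ₀² = 1/0.62² = 2.60146; data precision n/σ² = 29/2.67² = 4.06795.
Posterior precision = 2.60146 + 4.06795 = 6.66941.
Posterior mean = (2.60146·-0.44 + 4.06795·0.8) / 6.66941 = 0.316.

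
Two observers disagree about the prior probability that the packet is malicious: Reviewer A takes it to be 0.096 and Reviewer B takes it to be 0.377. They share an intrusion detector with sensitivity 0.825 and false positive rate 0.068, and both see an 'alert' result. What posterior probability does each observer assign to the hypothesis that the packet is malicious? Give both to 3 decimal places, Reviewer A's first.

P('+'|H) = 0.825, P('+'|¬H) = 0.068.
Reviewer A: numerator 0.825·0.096 = 0.079200; evidence = 0.079200+0.068·0.904 = 0.14067; posterior = 0.563.
Reviewer B: numerator 0.825·0.377 = 0.31102; evidence = 0.31102+0.068·0.623 = 0.35339; posterior = 0.880.

Reviewer A: 0.563; Reviewer B: 0.880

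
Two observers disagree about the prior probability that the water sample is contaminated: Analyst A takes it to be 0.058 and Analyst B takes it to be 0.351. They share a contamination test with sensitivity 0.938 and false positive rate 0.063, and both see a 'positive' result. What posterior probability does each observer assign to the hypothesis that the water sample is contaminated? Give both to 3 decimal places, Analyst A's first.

Analyst A: 0.478; Analyst B: 0.890

The likelihood ratio for a 'positive' result is 0.938/0.063 = 14.889.
Analyst A: prior odds 0.058/0.942 = 0.061571; posterior odds 0.91673; posterior probability 0.478.
Analyst B: prior odds 0.351/0.649 = 0.54083; posterior odds 8.0524; posterior probability 0.890.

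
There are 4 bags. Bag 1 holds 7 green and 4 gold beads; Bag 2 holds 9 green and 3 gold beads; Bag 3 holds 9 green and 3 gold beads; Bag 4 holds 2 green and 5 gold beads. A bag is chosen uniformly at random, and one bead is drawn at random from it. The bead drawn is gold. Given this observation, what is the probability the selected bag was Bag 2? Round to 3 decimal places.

Posterior probability ≈ 0.158

P(gold|Bag 1) = 0.3636; P(gold|Bag 2) = 0.25; P(gold|Bag 3) = 0.25; P(gold|Bag 4) = 0.7143.
Prior × likelihood for each source: 0.25·0.3636=0.09091, 0.25·0.25=0.06250, 0.25·0.25=0.06250, 0.25·0.7143=0.1786. Summing gives P(gold) = 0.39448.
P(Bag 2 | gold) = 0.06250 / 0.39448 = 0.158.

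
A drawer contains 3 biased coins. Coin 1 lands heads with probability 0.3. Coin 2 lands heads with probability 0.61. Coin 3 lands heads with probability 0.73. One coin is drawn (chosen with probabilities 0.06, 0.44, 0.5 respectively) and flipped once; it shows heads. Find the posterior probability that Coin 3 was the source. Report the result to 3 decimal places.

Tabulate prior·likelihood by source: [1] prior 0.06, lik 0.3, product 0.01800; [2] prior 0.44, lik 0.61, product 0.2684; [3] prior 0.5, lik 0.73, product 0.3650.
Normalizing constant = 0.65140; the posterior for Coin 3 is its product over the sum, 0.3650/0.65140 = 0.560.

Posterior probability ≈ 0.560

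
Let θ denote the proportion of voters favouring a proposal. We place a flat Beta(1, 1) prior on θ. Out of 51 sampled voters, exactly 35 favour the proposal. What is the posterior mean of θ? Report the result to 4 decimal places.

The binomial likelihood is conjugate to the Beta prior: with 35 successes and 16 failures, the posterior is Beta(1+35, 1+16) = Beta(36, 17).
E[θ | data] = 36/(36+17) = 0.6792.

Posterior mean ≈ 0.6792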